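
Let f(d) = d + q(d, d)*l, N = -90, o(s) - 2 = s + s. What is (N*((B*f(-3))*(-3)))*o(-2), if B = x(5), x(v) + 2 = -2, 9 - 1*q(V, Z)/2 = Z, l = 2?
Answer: 97200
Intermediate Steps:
o(s) = 2 + 2*s (o(s) = 2 + (s + s) = 2 + 2*s)
q(V, Z) = 18 - 2*Z
x(v) = -4 (x(v) = -2 - 2 = -4)
f(d) = 36 - 3*d (f(d) = d + (18 - 2*d)*2 = d + (36 - 4*d) = 36 - 3*d)
B = -4
(N*((B*f(-3))*(-3)))*o(-2) = (-90*(-4*(36 - 3*(-3)))*(-3))*(2 + 2*(-2)) = (-90*(-4*(36 + 9))*(-3))*(2 - 4) = -90*(-4*45)*(-3)*(-2) = -(-16200)*(-3)*(-2) = -90*540*(-2) = -48600*(-2) = 97200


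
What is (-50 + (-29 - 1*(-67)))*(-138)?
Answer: 1656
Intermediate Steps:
(-50 + (-29 - 1*(-67)))*(-138) = (-50 + (-29 + 67))*(-138) = (-50 + 38)*(-138) = -12*(-138) = 1656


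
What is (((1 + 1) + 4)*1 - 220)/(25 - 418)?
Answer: 214/393 ≈ 0.54453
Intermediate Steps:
(((1 + 1) + 4)*1 - 220)/(25 - 418) = ((2 + 4)*1 - 220)/(-393) = (6*1 - 220)*(-1/393) = (6 - 220)*(-1/393) = -214*(-1/393) = 214/393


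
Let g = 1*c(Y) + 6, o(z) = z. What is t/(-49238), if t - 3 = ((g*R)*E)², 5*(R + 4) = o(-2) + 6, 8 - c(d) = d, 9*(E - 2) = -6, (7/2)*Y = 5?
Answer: -31752499/542848950 ≈ -0.058492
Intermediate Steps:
Y = 10/7 (Y = (2/7)*5 = 10/7 ≈ 1.4286)
E = 4/3 (E = 2 + (⅑)*(-6) = 2 - ⅔ = 4/3 ≈ 1.3333)
c(d) = 8 - d
g = 88/7 (g = 1*(8 - 1*10/7) + 6 = 1*(8 - 10/7) + 6 = 1*(46/7) + 6 = 46/7 + 6 = 88/7 ≈ 12.571)
R = -16/5 (R = -4 + (-2 + 6)/5 = -4 + (⅕)*4 = -4 + ⅘ = -16/5 ≈ -3.2000)
t = 31752499/11025 (t = 3 + (((88/7)*(-16/5))*(4/3))² = 3 + (-1408/35*4/3)² = 3 + (-5632/105)² = 3 + 31719424/11025 = 31752499/11025 ≈ 2880.0)
t/(-49238) = (31752499/11025)/(-49238) = (31752499/11025)*(-1/49238) = -31752499/542848950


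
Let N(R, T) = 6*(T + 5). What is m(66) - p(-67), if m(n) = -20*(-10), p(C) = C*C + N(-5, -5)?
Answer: -4289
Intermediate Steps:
N(R, T) = 30 + 6*T (N(R, T) = 6*(5 + T) = 30 + 6*T)
p(C) = C² (p(C) = C*C + (30 + 6*(-5)) = C² + (30 - 30) = C² + 0 = C²)
m(n) = 200
m(66) - p(-67) = 200 - 1*(-67)² = 200 - 1*4489 = 200 - 4489 = -4289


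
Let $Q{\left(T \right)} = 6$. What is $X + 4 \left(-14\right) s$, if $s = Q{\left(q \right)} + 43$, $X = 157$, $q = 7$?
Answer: $-2587$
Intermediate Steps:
$s = 49$ ($s = 6 + 43 = 49$)
$X + 4 \left(-14\right) s = 157 + 4 \left(-14\right) 49 = 157 - 2744 = -2587$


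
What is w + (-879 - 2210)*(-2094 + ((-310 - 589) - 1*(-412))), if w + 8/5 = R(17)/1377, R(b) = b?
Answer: 3228946502/405 ≈ 7.9727e+6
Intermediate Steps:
w = -643/405 (w = -8/5 + 17/1377 = -8/5 + 17*(1/1377) = -8/5 + 1/81 = -643/405 ≈ -1.5877)
w + (-879 - 2210)*(-2094 + ((-310 - 589) - 1*(-412))) = -643/405 + (-879 - 2210)*(-2094 + ((-310 - 589) - 1*(-412))) = -643/405 - 3089*(-2094 + (-899 + 412)) = -643/405 - 3089*(-2094 - 487) = -643/405 - 3089*(-2581) = -643/405 + 7972709 = 3228946502/405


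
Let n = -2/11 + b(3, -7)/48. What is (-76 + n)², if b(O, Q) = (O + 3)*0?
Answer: 702244/121 ≈ 5803.7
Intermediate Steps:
b(O, Q) = 0 (b(O, Q) = (3 + O)*0 = 0)
n = -2/11 (n = -2/11 + 0/48 = -2*1/11 + 0*(1/48) = -2/11 + 0 = -2/11 ≈ -0.18182)
(-76 + n)² = (-76 - 2/11)² = (-838/11)² = 702244/121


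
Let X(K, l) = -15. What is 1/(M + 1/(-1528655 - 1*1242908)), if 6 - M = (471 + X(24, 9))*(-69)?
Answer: 2771563/87221087609 ≈ 3.1776e-5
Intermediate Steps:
M = 31470 (M = 6 - (471 - 15)*(-69) = 6 - 456*(-69) = 6 - 1*(-31464) = 6 + 31464 = 31470)
1/(M + 1/(-1528655 - 1*1242908)) = 1/(31470 + 1/(-1528655 - 1*1242908)) = 1/(31470 + 1/(-1528655 - 1242908)) = 1/(31470 + 1/(-2771563)) = 1/(31470 - 1/2771563) = 1/(87221087609/2771563) = 2771563/87221087609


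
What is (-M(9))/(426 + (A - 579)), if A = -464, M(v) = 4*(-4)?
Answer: -16/617 ≈ -0.025932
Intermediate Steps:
M(v) = -16
(-M(9))/(426 + (A - 579)) = (-1*(-16))/(426 + (-464 - 579)) = 16/(426 - 1043) = 16/(-617) = 16*(-1/617) = -16/617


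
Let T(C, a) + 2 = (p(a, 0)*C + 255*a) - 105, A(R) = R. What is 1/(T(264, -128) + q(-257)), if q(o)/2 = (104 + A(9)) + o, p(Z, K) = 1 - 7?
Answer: -1/34619 ≈ -2.8886e-5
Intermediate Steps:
p(Z, K) = -6
q(o) = 226 + 2*o (q(o) = 2*((104 + 9) + o) = 2*(113 + o) = 226 + 2*o)
T(C, a) = -107 - 6*C + 255*a (T(C, a) = -2 + ((-6*C + 255*a) - 105) = -2 + (-105 - 6*C + 255*a) = -107 - 6*C + 255*a)
1/(T(264, -128) + q(-257)) = 1/((-107 - 6*264 + 255*(-128)) + (226 + 2*(-257))) = 1/((-107 - 1584 - 32640) + (226 - 514)) = 1/(-34331 - 288) = 1/(-34619) = -1/34619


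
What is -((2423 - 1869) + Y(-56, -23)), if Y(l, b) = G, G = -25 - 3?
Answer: -526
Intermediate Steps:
G = -28
Y(l, b) = -28
-((2423 - 1869) + Y(-56, -23)) = -((2423 - 1869) - 28) = -(554 - 28) = -1*526 = -526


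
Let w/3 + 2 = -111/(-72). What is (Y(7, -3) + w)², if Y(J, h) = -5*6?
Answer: 63001/64 ≈ 984.39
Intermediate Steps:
Y(J, h) = -30
w = -11/8 (w = -6 + 3*(-111/(-72)) = -6 + 3*(-111*(-1/72)) = -6 + 3*(37/24) = -6 + 37/8 = -11/8 ≈ -1.3750)
(Y(7, -3) + w)² = (-30 - 11/8)² = (-251/8)² = 63001/64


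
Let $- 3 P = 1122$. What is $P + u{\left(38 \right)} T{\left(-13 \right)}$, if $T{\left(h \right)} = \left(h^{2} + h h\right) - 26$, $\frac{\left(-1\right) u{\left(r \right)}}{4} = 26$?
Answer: $-32822$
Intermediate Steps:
$u{\left(r \right)} = -104$ ($u{\left(r \right)} = \left(-4\right) 26 = -104$)
$P = -374$ ($P = \left(- \frac{1}{3}\right) 1122 = -374$)
$T{\left(h \right)} = -26 + 2 h^{2}$ ($T{\left(h \right)} = \left(h^{2} + h^{2}\right) - 26 = 2 h^{2} - 26 = -26 + 2 h^{2}$)
$P + u{\left(38 \right)} T{\left(-13 \right)} = -374 - 104 \left(-26 + 2 \left(-13\right)^{2}\right) = -374 - 104 \left(-26 + 2 \cdot 169\right) = -374 - 104 \left(-26 + 338\right) = -374 - 32448 = -32822$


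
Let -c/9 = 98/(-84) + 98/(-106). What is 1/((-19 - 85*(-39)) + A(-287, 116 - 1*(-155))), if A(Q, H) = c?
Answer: 106/351371 ≈ 0.00030168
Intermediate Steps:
c = 1995/106 (c = -9*(98/(-84) + 98/(-106)) = -9*(98*(-1/84) + 98*(-1/106)) = -9*(-7/6 - 49/53) = -9*(-665/318) = 1995/106 ≈ 18.821)
A(Q, H) = 1995/106
1/((-19 - 85*(-39)) + A(-287, 116 - 1*(-155))) = 1/((-19 - 85*(-39)) + 1995/106) = 1/((-19 + 3315) + 1995/106) = 1/(3296 + 1995/106) = 1/(351371/106) = 106/351371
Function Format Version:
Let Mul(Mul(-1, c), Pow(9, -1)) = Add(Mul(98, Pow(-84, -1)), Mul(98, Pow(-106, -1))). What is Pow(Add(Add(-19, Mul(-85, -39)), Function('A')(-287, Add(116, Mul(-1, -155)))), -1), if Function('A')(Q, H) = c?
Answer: Rational(106, 351371) ≈ 0.00030168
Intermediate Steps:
c = Rational(1995, 106) (c = Mul(-9, Add(Mul(98, Pow(-84, -1)), Mul(98, Pow(-106, -1)))) = Mul(-9, Add(Mul(98, Rational(-1, 84)), Mul(98, Rational(-1, 106)))) = Mul(-9, Add(Rational(-7, 6), Rational(-49, 53))) = Mul(-9, Rational(-665, 318)) = Rational(1995, 106) ≈ 18.821)
Function('A')(Q, H) = Rational(1995, 106)
Pow(Add(Add(-19, Mul(-85, -39)), Function('A')(-287, Add(116, Mul(-1, -155)))), -1) = Pow(Add(Add(-19, Mul(-85, -39)), Rational(1995, 106)), -1) = Pow(Add(Add(-19, 3315), Rational(1995, 106)), -1) = Pow(Add(3296, Rational(1995, 106)), -1) = Pow(Rational(351371, 106), -1) = Rational(106, 351371)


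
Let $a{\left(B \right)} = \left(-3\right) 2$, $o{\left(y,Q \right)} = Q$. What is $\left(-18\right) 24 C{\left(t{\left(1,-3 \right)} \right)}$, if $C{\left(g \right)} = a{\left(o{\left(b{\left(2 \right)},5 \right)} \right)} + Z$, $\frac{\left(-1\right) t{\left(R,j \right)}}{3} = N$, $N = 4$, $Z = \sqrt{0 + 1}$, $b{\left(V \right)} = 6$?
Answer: $2160$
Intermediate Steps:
$Z = 1$ ($Z = \sqrt{1} = 1$)
$a{\left(B \right)} = -6$
$t{\left(R,j \right)} = -12$ ($t{\left(R,j \right)} = \left(-3\right) 4 = -12$)
$C{\left(g \right)} = -5$ ($C{\left(g \right)} = -6 + 1 = -5$)
$\left(-18\right) 24 C{\left(t{\left(1,-3 \right)} \right)} = \left(-18\right) 24 \left(-5\right) = \left(-432\right) \left(-5\right) = 2160$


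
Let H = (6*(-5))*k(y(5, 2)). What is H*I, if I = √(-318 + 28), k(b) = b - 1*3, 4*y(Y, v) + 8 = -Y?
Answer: 375*I*√290/2 ≈ 3193.0*I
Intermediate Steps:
y(Y, v) = -2 - Y/4 (y(Y, v) = -2 + (-Y)/4 = -2 - Y/4)
k(b) = -3 + b (k(b) = b - 3 = -3 + b)
I = I*√290 (I = √(-290) = I*√290 ≈ 17.029*I)
H = 375/2 (H = (6*(-5))*(-3 + (-2 - ¼*5)) = -30*(-3 + (-2 - 5/4)) = -30*(-3 - 13/4) = -30*(-25/4) = 375/2 ≈ 187.50)
H*I = 375*(I*√290)/2 = 375*I*√290/2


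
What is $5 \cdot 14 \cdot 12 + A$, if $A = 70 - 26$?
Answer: $884$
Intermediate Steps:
$A = 44$ ($A = 70 - 26 = 44$)
$5 \cdot 14 \cdot 12 + A = 5 \cdot 14 \cdot 12 + 44 = 70 \cdot 12 + 44 = 840 + 44 = 884$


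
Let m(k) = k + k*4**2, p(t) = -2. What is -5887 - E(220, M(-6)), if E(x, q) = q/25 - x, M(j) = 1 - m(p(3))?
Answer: -28342/5 ≈ -5668.4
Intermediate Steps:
m(k) = 17*k (m(k) = k + k*16 = k + 16*k = 17*k)
M(j) = 35 (M(j) = 1 - 17*(-2) = 1 - 1*(-34) = 1 + 34 = 35)
E(x, q) = -x + q/25 (E(x, q) = q*(1/25) - x = q/25 - x = -x + q/25)
-5887 - E(220, M(-6)) = -5887 - (-1*220 + (1/25)*35) = -5887 - (-220 + 7/5) = -5887 - 1*(-1093/5) = -5887 + 1093/5 = -28342/5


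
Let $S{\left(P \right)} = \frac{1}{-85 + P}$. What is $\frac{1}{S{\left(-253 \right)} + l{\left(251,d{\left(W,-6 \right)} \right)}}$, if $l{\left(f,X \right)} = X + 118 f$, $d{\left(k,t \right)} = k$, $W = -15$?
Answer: $\frac{338}{10005813} \approx 3.378 \cdot 10^{-5}$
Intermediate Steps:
$\frac{1}{S{\left(-253 \right)} + l{\left(251,d{\left(W,-6 \right)} \right)}} = \frac{1}{\frac{1}{-85 - 253} + \left(-15 + 118 \cdot 251\right)} = \frac{1}{\frac{1}{-338} + \left(-15 + 29618\right)} = \frac{1}{- \frac{1}{338} + 29603} = \frac{1}{\frac{10005813}{338}} = \frac{338}{10005813}$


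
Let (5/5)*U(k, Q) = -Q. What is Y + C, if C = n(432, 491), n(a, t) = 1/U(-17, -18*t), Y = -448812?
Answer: -3966600455/8838 ≈ -4.4881e+5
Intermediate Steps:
U(k, Q) = -Q
n(a, t) = 1/(18*t) (n(a, t) = 1/(-(-18)*t) = 1/(18*t))
C = 1/8838 (C = (1/18)/491 = (1/18)*(1/491) = 1/8838 ≈ 0.00011315)
Y + C = -448812 + 1/8838 = -3966600455/8838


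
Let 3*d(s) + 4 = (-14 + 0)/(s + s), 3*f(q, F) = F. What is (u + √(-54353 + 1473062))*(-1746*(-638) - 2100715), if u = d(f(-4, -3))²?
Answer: -986767 - 986767*√1418709 ≈ -1.1763e+9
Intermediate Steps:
f(q, F) = F/3
d(s) = -4/3 - 7/(3*s) (d(s) = -4/3 + ((-14 + 0)/(s + s))/3 = -4/3 + (-14*1/(2*s))/3 = -4/3 + (-7/s)/3 = -4/3 - 7/(3*s))
u = 1 (u = ((-7 - 4*(-3)/3)/(3*(((⅓)*(-3)))))² = ((⅓)*(-7 - 4*(-1))/(-1))² = ((⅓)*(-1)*(-7 + 4))² = ((⅓)*(-1)*(-3))² = 1² = 1)
(u + √(-54353 + 1473062))*(-1746*(-638) - 2100715) = (1 + √(-54353 + 1473062))*(-1746*(-638) - 2100715) = (1 + √1418709)*(1113948 - 2100715) = (1 + √1418709)*(-986767) = -986767 - 986767*√1418709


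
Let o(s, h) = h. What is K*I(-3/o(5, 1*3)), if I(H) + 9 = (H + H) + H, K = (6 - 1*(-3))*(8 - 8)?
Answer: 0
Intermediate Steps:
K = 0 (K = (6 + 3)*0 = 9*0 = 0)
I(H) = -9 + 3*H (I(H) = -9 + ((H + H) + H) = -9 + (2*H + H) = -9 + 3*H)
K*I(-3/o(5, 1*3)) = 0*(-9 + 3*(-3/(1*3))) = 0*(-9 + 3*(-3/3)) = 0*(-9 + 3*(-3*⅓)) = 0*(-9 + 3*(-1)) = 0*(-9 - 3) = 0*(-12) = 0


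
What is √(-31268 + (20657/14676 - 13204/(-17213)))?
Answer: I*√498813788754458881683/126308994 ≈ 176.82*I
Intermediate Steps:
√(-31268 + (20657/14676 - 13204/(-17213))) = √(-31268 + (20657*(1/14676) - 13204*(-1/17213))) = √(-31268 + (20657/14676 + 13204/17213)) = √(-31268 + 549350845/252617988) = √(-7898309897939/252617988) = I*√498813788754458881683/126308994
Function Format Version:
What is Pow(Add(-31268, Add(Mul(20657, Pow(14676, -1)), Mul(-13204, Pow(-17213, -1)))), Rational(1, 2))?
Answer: Mul(Rational(1, 126308994), I, Pow(498813788754458881683, Rational(1, 2))) ≈ Mul(176.82, I)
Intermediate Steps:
Pow(Add(-31268, Add(Mul(20657, Pow(14676, -1)), Mul(-13204, Pow(-17213, -1)))), Rational(1, 2)) = Pow(Add(-31268, Add(Mul(20657, Rational(1, 14676)), Mul(-13204, Rational(-1, 17213)))), Rational(1, 2)) = Pow(Add(-31268, Add(Rational(20657, 14676), Rational(13204, 17213))), Rational(1, 2)) = Pow(Add(-31268, Rational(549350845, 252617988)), Rational(1, 2)) = Pow(Rational(-7898309897939, 252617988), Rational(1, 2)) = Mul(Rational(1, 126308994), I, Pow(498813788754458881683, Rational(1, 2)))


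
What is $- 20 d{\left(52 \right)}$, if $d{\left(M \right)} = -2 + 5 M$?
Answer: $-5160$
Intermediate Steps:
$- 20 d{\left(52 \right)} = - 20 \left(-2 + 5 \cdot 52\right) = - 20 \left(-2 + 260\right) = \left(-20\right) 258 = -5160$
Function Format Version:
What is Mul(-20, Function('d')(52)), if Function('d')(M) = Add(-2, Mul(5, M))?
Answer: -5160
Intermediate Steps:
Mul(-20, Function('d')(52)) = Mul(-20, Add(-2, Mul(5, 52))) = Mul(-20, Add(-2, 260)) = Mul(-20, 258) = -5160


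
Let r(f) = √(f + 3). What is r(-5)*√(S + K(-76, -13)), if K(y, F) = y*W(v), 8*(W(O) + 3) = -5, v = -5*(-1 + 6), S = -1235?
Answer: -√1919 ≈ -43.806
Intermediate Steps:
v = -25 (v = -5*5 = -25)
r(f) = √(3 + f)
W(O) = -29/8 (W(O) = -3 + (⅛)*(-5) = -3 - 5/8 = -29/8)
K(y, F) = -29*y/8 (K(y, F) = y*(-29/8) = -29*y/8)
r(-5)*√(S + K(-76, -13)) = √(3 - 5)*√(-1235 - 29/8*(-76)) = √(-2)*√(-1235 + 551/2) = (I*√2)*√(-1919/2) = (I*√2)*(I*√3838/2) = -√1919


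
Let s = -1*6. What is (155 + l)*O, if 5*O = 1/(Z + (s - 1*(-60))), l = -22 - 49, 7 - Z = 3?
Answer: 42/145 ≈ 0.28966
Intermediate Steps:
Z = 4 (Z = 7 - 1*3 = 7 - 3 = 4)
s = -6
l = -71
O = 1/290 (O = 1/(5*(4 + (-6 - 1*(-60)))) = 1/(5*(4 + (-6 + 60))) = 1/(5*(4 + 54)) = (1/5)/58 = (1/5)*(1/58) = 1/290 ≈ 0.0034483)
(155 + l)*O = (155 - 71)*(1/290) = 84*(1/290) = 42/145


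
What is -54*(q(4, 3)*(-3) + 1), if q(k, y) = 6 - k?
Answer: 270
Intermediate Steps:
-54*(q(4, 3)*(-3) + 1) = -54*((6 - 1*4)*(-3) + 1) = -54*((6 - 4)*(-3) + 1) = -54*(2*(-3) + 1) = -54*(-6 + 1) = -54*(-5) = 270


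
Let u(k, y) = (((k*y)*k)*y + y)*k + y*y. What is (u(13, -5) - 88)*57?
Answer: 3123429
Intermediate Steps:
u(k, y) = y**2 + k*(y + k**2*y**2) (u(k, y) = ((y*k**2)*y + y)*k + y**2 = (k**2*y**2 + y)*k + y**2 = (y + k**2*y**2)*k + y**2 = k*(y + k**2*y**2) + y**2 = y**2 + k*(y + k**2*y**2))
(u(13, -5) - 88)*57 = (-5*(13 - 5 - 5*13**3) - 88)*57 = (-5*(13 - 5 - 5*2197) - 88)*57 = (-5*(13 - 5 - 10985) - 88)*57 = (-5*(-10977) - 88)*57 = (54885 - 88)*57 = 54797*57 = 3123429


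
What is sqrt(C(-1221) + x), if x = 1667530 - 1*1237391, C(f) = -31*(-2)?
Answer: sqrt(430201) ≈ 655.90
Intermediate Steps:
C(f) = 62
x = 430139 (x = 1667530 - 1237391 = 430139)
sqrt(C(-1221) + x) = sqrt(62 + 430139) = sqrt(430201)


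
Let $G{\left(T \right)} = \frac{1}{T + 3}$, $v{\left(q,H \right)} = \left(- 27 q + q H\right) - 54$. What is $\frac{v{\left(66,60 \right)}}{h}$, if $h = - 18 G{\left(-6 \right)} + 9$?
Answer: $\frac{708}{5} \approx 141.6$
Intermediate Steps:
$v{\left(q,H \right)} = -54 - 27 q + H q$ ($v{\left(q,H \right)} = \left(- 27 q + H q\right) - 54 = -54 - 27 q + H q$)
$G{\left(T \right)} = \frac{1}{3 + T}$
$h = 15$ ($h = - \frac{18}{3 - 6} + 9 = - \frac{18}{-3} + 9 = \left(-18\right) \left(- \frac{1}{3}\right) + 9 = 6 + 9 = 15$)
$\frac{v{\left(66,60 \right)}}{h} = \frac{-54 - 1782 + 60 \cdot 66}{15} = \left(-54 - 1782 + 3960\right) \frac{1}{15} = 2124 \cdot \frac{1}{15} = \frac{708}{5}$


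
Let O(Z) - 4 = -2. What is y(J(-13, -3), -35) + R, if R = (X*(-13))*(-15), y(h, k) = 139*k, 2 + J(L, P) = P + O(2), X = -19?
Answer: -8570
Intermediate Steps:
O(Z) = 2 (O(Z) = 4 - 2 = 2)
J(L, P) = P (J(L, P) = -2 + (P + 2) = -2 + (2 + P) = P)
R = -3705 (R = -19*(-13)*(-15) = 247*(-15) = -3705)
y(J(-13, -3), -35) + R = 139*(-35) - 3705 = -4865 - 3705 = -8570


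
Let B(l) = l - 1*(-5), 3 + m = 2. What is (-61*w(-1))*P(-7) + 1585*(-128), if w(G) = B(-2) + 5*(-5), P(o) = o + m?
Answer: -213616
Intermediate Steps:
m = -1 (m = -3 + 2 = -1)
B(l) = 5 + l (B(l) = l + 5 = 5 + l)
P(o) = -1 + o (P(o) = o - 1 = -1 + o)
w(G) = -22 (w(G) = (5 - 2) + 5*(-5) = 3 - 25 = -22)
(-61*w(-1))*P(-7) + 1585*(-128) = (-61*(-22))*(-1 - 7) + 1585*(-128) = 1342*(-8) - 202880 = -10736 - 202880 = -213616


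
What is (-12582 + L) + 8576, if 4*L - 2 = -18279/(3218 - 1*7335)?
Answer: -65944295/16468 ≈ -4004.4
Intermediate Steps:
L = 26513/16468 (L = ½ + (-18279/(3218 - 1*7335))/4 = ½ + (-18279/(3218 - 7335))/4 = ½ + (-18279/(-4117))/4 = ½ + (-18279*(-1/4117))/4 = ½ + (¼)*(18279/4117) = ½ + 18279/16468 = 26513/16468 ≈ 1.6100)
(-12582 + L) + 8576 = (-12582 + 26513/16468) + 8576 = -207173863/16468 + 8576 = -65944295/16468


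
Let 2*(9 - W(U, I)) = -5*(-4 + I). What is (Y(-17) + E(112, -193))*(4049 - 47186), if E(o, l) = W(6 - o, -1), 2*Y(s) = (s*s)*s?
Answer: 106117020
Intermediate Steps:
W(U, I) = -1 + 5*I/2 (W(U, I) = 9 - (-5)*(-4 + I)/2 = 9 - (20 - 5*I)/2 = 9 + (-10 + 5*I/2) = -1 + 5*I/2)
Y(s) = s³/2 (Y(s) = ((s*s)*s)/2 = (s²*s)/2 = s³/2)
E(o, l) = -7/2 (E(o, l) = -1 + (5/2)*(-1) = -1 - 5/2 = -7/2)
(Y(-17) + E(112, -193))*(4049 - 47186) = ((½)*(-17)³ - 7/2)*(4049 - 47186) = ((½)*(-4913) - 7/2)*(-43137) = (-4913/2 - 7/2)*(-43137) = -2460*(-43137) = 106117020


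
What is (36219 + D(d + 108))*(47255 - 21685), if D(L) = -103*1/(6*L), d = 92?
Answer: 111134116229/120 ≈ 9.2612e+8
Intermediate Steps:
D(L) = -103/(6*L) (D(L) = -103*1/(6*L) = -103/(6*L))
(36219 + D(d + 108))*(47255 - 21685) = (36219 - 103/(6*(92 + 108)))*(47255 - 21685) = (36219 - 103/6/200)*25570 = (36219 - 103/6*1/200)*25570 = (36219 - 103/1200)*25570 = (43462697/1200)*25570 = 111134116229/120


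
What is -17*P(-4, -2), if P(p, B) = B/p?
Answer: -17/2 ≈ -8.5000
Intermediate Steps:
-17*P(-4, -2) = -(-34)/(-4) = -(-34)*(-1)/4 = -17*½ = -17/2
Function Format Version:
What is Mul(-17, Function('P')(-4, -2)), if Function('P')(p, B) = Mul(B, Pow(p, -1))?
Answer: Rational(-17, 2) ≈ -8.5000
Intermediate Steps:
Mul(-17, Function('P')(-4, -2)) = Mul(-17, Mul(-2, Pow(-4, -1))) = Mul(-17, Mul(-2, Rational(-1, 4))) = Mul(-17, Rational(1, 2)) = Rational(-17, 2)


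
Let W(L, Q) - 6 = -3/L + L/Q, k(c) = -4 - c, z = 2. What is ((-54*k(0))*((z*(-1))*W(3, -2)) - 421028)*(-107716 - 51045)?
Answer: 67082872940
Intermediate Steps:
W(L, Q) = 6 - 3/L + L/Q (W(L, Q) = 6 + (-3/L + L/Q) = 6 - 3/L + L/Q)
((-54*k(0))*((z*(-1))*W(3, -2)) - 421028)*(-107716 - 51045) = ((-54*(-4 - 1*0))*((2*(-1))*(6 - 3/3 + 3/(-2))) - 421028)*(-107716 - 51045) = ((-54*(-4 + 0))*(-2*(6 - 3*⅓ + 3*(-½))) - 421028)*(-158761) = ((-54*(-4))*(-2*(6 - 1 - 3/2)) - 421028)*(-158761) = (216*(-2*7/2) - 421028)*(-158761) = (216*(-7) - 421028)*(-158761) = (-1512 - 421028)*(-158761) = -422540*(-158761) = 67082872940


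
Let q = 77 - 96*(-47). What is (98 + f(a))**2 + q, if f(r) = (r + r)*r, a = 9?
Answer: 72189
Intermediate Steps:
f(r) = 2*r**2 (f(r) = (2*r)*r = 2*r**2)
q = 4589 (q = 77 + 4512 = 4589)
(98 + f(a))**2 + q = (98 + 2*9**2)**2 + 4589 = (98 + 2*81)**2 + 4589 = (98 + 162)**2 + 4589 = 260**2 + 4589 = 67600 + 4589 = 72189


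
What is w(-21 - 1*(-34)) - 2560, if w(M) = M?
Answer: -2547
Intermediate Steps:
w(-21 - 1*(-34)) - 2560 = (-21 - 1*(-34)) - 2560 = (-21 + 34) - 2560 = 13 - 2560 = -2547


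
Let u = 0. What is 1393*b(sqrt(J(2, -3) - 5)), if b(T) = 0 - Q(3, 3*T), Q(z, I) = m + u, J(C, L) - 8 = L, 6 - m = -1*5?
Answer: -15323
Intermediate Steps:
m = 11 (m = 6 - (-1)*5 = 6 - 1*(-5) = 6 + 5 = 11)
J(C, L) = 8 + L
Q(z, I) = 11 (Q(z, I) = 11 + 0 = 11)
b(T) = -11 (b(T) = 0 - 1*11 = 0 - 11 = -11)
1393*b(sqrt(J(2, -3) - 5)) = 1393*(-11) = -15323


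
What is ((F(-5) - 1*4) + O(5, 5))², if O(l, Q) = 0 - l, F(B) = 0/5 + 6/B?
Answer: 2601/25 ≈ 104.04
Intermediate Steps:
F(B) = 6/B (F(B) = 0*(⅕) + 6/B = 0 + 6/B = 6/B)
O(l, Q) = -l
((F(-5) - 1*4) + O(5, 5))² = ((6/(-5) - 1*4) - 1*5)² = ((6*(-⅕) - 4) - 5)² = ((-6/5 - 4) - 5)² = (-26/5 - 5)² = (-51/5)² = 2601/25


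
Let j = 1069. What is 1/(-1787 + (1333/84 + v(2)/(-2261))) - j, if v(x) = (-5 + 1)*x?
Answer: -51369997933/48054229 ≈ -1069.0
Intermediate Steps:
v(x) = -4*x
1/(-1787 + (1333/84 + v(2)/(-2261))) - j = 1/(-1787 + (1333/84 - 4*2/(-2261))) - 1*1069 = 1/(-1787 + (1333*(1/84) - 8*(-1/2261))) - 1069 = 1/(-1787 + (1333/84 + 8/2261)) - 1069 = 1/(-1787 + 430655/27132) - 1069 = 1/(-48054229/27132) - 1069 = -27132/48054229 - 1069 = -51369997933/48054229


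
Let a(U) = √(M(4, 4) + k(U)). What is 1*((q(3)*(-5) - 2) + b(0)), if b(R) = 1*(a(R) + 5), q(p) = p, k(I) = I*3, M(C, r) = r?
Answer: -10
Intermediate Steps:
k(I) = 3*I
a(U) = √(4 + 3*U)
b(R) = 5 + √(4 + 3*R) (b(R) = 1*(√(4 + 3*R) + 5) = 1*(5 + √(4 + 3*R)) = 5 + √(4 + 3*R))
1*((q(3)*(-5) - 2) + b(0)) = 1*((3*(-5) - 2) + (5 + √(4 + 3*0))) = 1*((-15 - 2) + (5 + √(4 + 0))) = 1*(-17 + (5 + √4)) = 1*(-17 + (5 + 2)) = 1*(-17 + 7) = 1*(-10) = -10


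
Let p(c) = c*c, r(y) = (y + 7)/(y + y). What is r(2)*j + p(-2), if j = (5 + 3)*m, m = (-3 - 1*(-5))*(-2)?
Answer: -68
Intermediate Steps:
m = -4 (m = (-3 + 5)*(-2) = 2*(-2) = -4)
r(y) = (7 + y)/(2*y) (r(y) = (7 + y)/((2*y)) = (7 + y)*(1/(2*y)) = (7 + y)/(2*y))
p(c) = c²
j = -32 (j = (5 + 3)*(-4) = 8*(-4) = -32)
r(2)*j + p(-2) = ((½)*(7 + 2)/2)*(-32) + (-2)² = ((½)*(½)*9)*(-32) + 4 = (9/4)*(-32) + 4 = -72 + 4 = -68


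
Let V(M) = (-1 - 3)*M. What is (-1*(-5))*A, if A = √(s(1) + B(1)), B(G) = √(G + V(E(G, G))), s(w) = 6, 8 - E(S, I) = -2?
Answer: 5*√(6 + I*√39) ≈ 13.537 + 5.7666*I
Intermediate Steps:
E(S, I) = 10 (E(S, I) = 8 - 1*(-2) = 8 + 2 = 10)
V(M) = -4*M
B(G) = √(-40 + G) (B(G) = √(G - 4*10) = √(G - 40) = √(-40 + G))
A = √(6 + I*√39) (A = √(6 + √(-40 + 1)) = √(6 + √(-39)) = √(6 + I*√39) ≈ 2.7074 + 1.1533*I)
(-1*(-5))*A = (-1*(-5))*√(6 + I*√39) = 5*√(6 + I*√39)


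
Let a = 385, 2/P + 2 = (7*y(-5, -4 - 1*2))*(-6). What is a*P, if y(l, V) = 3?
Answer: -385/64 ≈ -6.0156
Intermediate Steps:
P = -1/64 (P = 2/(-2 + (7*3)*(-6)) = 2/(-2 + 21*(-6)) = 2/(-2 - 126) = 2/(-128) = 2*(-1/128) = -1/64 ≈ -0.015625)
a*P = 385*(-1/64) = -385/64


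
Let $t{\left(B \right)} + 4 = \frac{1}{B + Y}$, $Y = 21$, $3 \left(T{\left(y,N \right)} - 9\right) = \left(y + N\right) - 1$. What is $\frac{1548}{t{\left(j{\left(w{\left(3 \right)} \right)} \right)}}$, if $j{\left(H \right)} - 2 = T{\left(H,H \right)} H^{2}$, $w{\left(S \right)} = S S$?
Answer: $- \frac{1874628}{4843} \approx -387.08$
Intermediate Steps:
$w{\left(S \right)} = S^{2}$
$T{\left(y,N \right)} = \frac{26}{3} + \frac{N}{3} + \frac{y}{3}$ ($T{\left(y,N \right)} = 9 + \frac{\left(y + N\right) - 1}{3} = 9 + \frac{\left(N + y\right) - 1}{3} = 9 + \frac{-1 + N + y}{3} = 9 + \left(- \frac{1}{3} + \frac{N}{3} + \frac{y}{3}\right) = \frac{26}{3} + \frac{N}{3} + \frac{y}{3}$)
$j{\left(H \right)} = 2 + H^{2} \left(\frac{26}{3} + \frac{2 H}{3}\right)$ ($j{\left(H \right)} = 2 + \left(\frac{26}{3} + \frac{H}{3} + \frac{H}{3}\right) H^{2} = 2 + \left(\frac{26}{3} + \frac{2 H}{3}\right) H^{2} = 2 + H^{2} \left(\frac{26}{3} + \frac{2 H}{3}\right)$)
$t{\left(B \right)} = -4 + \frac{1}{21 + B}$ ($t{\left(B \right)} = -4 + \frac{1}{B + 21} = -4 + \frac{1}{21 + B}$)
$\frac{1548}{t{\left(j{\left(w{\left(3 \right)} \right)} \right)}} = \frac{1548}{\frac{1}{21 + \left(2 + \frac{2 \left(3^{2}\right)^{2} \left(13 + 3^{2}\right)}{3}\right)} \left(-83 - 4 \left(2 + \frac{2 \left(3^{2}\right)^{2} \left(13 + 3^{2}\right)}{3}\right)\right)} = \frac{1548}{\frac{1}{21 + \left(2 + \frac{2 \cdot 9^{2} \left(13 + 9\right)}{3}\right)} \left(-83 - 4 \left(2 + \frac{2 \cdot 9^{2} \left(13 + 9\right)}{3}\right)\right)} = \frac{1548}{\frac{1}{21 + \left(2 + \frac{2}{3} \cdot 81 \cdot 22\right)} \left(-83 - 4 \left(2 + \frac{2}{3} \cdot 81 \cdot 22\right)\right)} = \frac{1548}{\frac{1}{21 + \left(2 + 1188\right)} \left(-83 - 4 \left(2 + 1188\right)\right)} = \frac{1548}{\frac{1}{21 + 1190} \left(-83 - 4760\right)} = \frac{1548}{\frac{1}{1211} \left(-83 - 4760\right)} = \frac{1548}{\frac{1}{1211} \left(-4843\right)} = \frac{1548}{- \frac{4843}{1211}} = 1548 \left(- \frac{1211}{4843}\right) = - \frac{1874628}{4843}$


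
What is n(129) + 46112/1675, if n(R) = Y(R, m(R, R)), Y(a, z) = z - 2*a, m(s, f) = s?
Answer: -169963/1675 ≈ -101.47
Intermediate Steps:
n(R) = -R (n(R) = R - 2*R = -R)
n(129) + 46112/1675 = -1*129 + 46112/1675 = -129 + 46112*(1/1675) = -129 + 46112/1675 = -169963/1675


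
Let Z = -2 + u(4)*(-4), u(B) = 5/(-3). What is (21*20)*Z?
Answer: 1960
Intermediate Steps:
u(B) = -5/3 (u(B) = 5*(-⅓) = -5/3)
Z = 14/3 (Z = -2 - 5/3*(-4) = -2 + 20/3 = 14/3 ≈ 4.6667)
(21*20)*Z = (21*20)*(14/3) = 420*(14/3) = 1960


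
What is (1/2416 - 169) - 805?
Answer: -2353183/2416 ≈ -974.00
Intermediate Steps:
(1/2416 - 169) - 805 = -408303/2416 - 805 = -2353183/2416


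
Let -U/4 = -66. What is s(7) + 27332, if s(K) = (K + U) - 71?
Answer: 27532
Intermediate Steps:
U = 264 (U = -4*(-66) = 264)
s(K) = 193 + K (s(K) = (K + 264) - 71 = (264 + K) - 71 = 193 + K)
s(7) + 27332 = (193 + 7) + 27332 = 200 + 27332 = 27532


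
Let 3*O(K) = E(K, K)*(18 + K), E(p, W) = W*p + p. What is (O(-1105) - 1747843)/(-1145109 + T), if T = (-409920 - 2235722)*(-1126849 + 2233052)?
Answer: 443765523/2926618262435 ≈ 0.00015163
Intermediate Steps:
E(p, W) = p + W*p
T = -2926617117326 (T = -2645642*1106203 = -2926617117326)
O(K) = K*(1 + K)*(18 + K)/3 (O(K) = ((K*(1 + K))*(18 + K))/3 = (K*(1 + K)*(18 + K))/3 = K*(1 + K)*(18 + K)/3)
(O(-1105) - 1747843)/(-1145109 + T) = ((1/3)*(-1105)*(1 - 1105)*(18 - 1105) - 1747843)/(-1145109 - 2926617117326) = ((1/3)*(-1105)*(-1104)*(-1087) - 1747843)/(-2926618262435) = (-442017680 - 1747843)*(-1/2926618262435) = -443765523*(-1/2926618262435) = 443765523/2926618262435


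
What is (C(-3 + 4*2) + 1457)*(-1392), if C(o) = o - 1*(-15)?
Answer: -2055984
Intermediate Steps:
C(o) = 15 + o (C(o) = o + 15 = 15 + o)
(C(-3 + 4*2) + 1457)*(-1392) = ((15 + (-3 + 4*2)) + 1457)*(-1392) = ((15 + (-3 + 8)) + 1457)*(-1392) = ((15 + 5) + 1457)*(-1392) = (20 + 1457)*(-1392) = 1477*(-1392) = -2055984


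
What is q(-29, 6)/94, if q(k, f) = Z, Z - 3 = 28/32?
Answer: 31/752 ≈ 0.041223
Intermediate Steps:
Z = 31/8 (Z = 3 + 28/32 = 3 + 28*(1/32) = 3 + 7/8 = 31/8 ≈ 3.8750)
q(k, f) = 31/8
q(-29, 6)/94 = (31/8)/94 = (31/8)*(1/94) = 31/752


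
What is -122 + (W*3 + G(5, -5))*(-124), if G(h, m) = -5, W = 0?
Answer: 498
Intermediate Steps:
-122 + (W*3 + G(5, -5))*(-124) = -122 + (0*3 - 5)*(-124) = -122 + (0 - 5)*(-124) = -122 - 5*(-124) = -122 + 620 = 498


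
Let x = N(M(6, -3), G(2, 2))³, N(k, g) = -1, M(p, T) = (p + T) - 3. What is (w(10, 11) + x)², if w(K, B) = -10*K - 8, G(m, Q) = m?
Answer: 11881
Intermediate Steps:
M(p, T) = -3 + T + p (M(p, T) = (T + p) - 3 = -3 + T + p)
w(K, B) = -8 - 10*K
x = -1 (x = (-1)³ = -1)
(w(10, 11) + x)² = ((-8 - 10*10) - 1)² = ((-8 - 100) - 1)² = (-108 - 1)² = (-109)² = 11881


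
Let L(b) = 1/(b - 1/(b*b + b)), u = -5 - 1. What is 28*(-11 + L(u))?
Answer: -56588/181 ≈ -312.64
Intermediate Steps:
u = -6
L(b) = 1/(b - 1/(b + b²)) (L(b) = 1/(b - 1/(b² + b)) = 1/(b - 1/(b + b²)))
28*(-11 + L(u)) = 28*(-11 - 6*(1 - 6)/(-1 + (-6)² + (-6)³)) = 28*(-11 - 6*(-5)/(-1 + 36 - 216)) = 28*(-11 - 6*(-5)/(-181)) = 28*(-11 - 6*(-1/181)*(-5)) = 28*(-11 - 30/181) = 28*(-2021/181) = -56588/181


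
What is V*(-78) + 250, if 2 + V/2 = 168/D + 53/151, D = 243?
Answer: 1628326/4077 ≈ 399.39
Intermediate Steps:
V = -23426/12231 (V = -4 + 2*(168/243 + 53/151) = -4 + 2*(168*(1/243) + 53*(1/151)) = -4 + 2*(56/81 + 53/151) = -4 + 2*(12749/12231) = -4 + 25498/12231 = -23426/12231 ≈ -1.9153)
V*(-78) + 250 = -23426/12231*(-78) + 250 = 609076/4077 + 250 = 1628326/4077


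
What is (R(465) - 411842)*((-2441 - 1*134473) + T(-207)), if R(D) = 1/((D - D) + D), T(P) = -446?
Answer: 5261067364688/93 ≈ 5.6571e+10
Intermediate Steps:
R(D) = 1/D (R(D) = 1/(0 + D) = 1/D)
(R(465) - 411842)*((-2441 - 1*134473) + T(-207)) = (1/465 - 411842)*((-2441 - 1*134473) - 446) = (1/465 - 411842)*((-2441 - 134473) - 446) = -191506529*(-136914 - 446)/465 = -191506529/465*(-137360) = 5261067364688/93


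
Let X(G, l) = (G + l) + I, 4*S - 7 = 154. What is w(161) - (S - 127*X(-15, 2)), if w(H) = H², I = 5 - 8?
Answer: 95395/4 ≈ 23849.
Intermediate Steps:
S = 161/4 (S = 7/4 + (¼)*154 = 7/4 + 77/2 = 161/4 ≈ 40.250)
I = -3
X(G, l) = -3 + G + l (X(G, l) = (G + l) - 3 = -3 + G + l)
w(161) - (S - 127*X(-15, 2)) = 161² - (161/4 - 127*(-3 - 15 + 2)) = 25921 - (161/4 - 127*(-16)) = 25921 - (161/4 + 2032) = 25921 - 1*8289/4 = 25921 - 8289/4 = 95395/4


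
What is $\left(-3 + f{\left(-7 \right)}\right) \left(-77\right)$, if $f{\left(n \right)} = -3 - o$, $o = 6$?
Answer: $924$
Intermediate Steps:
$f{\left(n \right)} = -9$ ($f{\left(n \right)} = -3 - 6 = -9$)
$\left(-3 + f{\left(-7 \right)}\right) \left(-77\right) = \left(-3 - 9\right) \left(-77\right) = \left(-12\right) \left(-77\right) = 924$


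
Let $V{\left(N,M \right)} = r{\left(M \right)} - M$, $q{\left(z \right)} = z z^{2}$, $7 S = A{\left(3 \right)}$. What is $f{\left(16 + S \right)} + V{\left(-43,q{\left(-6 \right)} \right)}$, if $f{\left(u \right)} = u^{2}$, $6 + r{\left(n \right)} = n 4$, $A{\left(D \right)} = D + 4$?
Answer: $-365$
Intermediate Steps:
$A{\left(D \right)} = 4 + D$
$S = 1$ ($S = \frac{4 + 3}{7} = \frac{1}{7} \cdot 7 = 1$)
$r{\left(n \right)} = -6 + 4 n$ ($r{\left(n \right)} = -6 + n 4 = -6 + 4 n$)
$q{\left(z \right)} = z^{3}$
$V{\left(N,M \right)} = -6 + 3 M$ ($V{\left(N,M \right)} = \left(-6 + 4 M\right) - M = -6 + 3 M$)
$f{\left(16 + S \right)} + V{\left(-43,q{\left(-6 \right)} \right)} = \left(16 + 1\right)^{2} + \left(-6 + 3 \left(-6\right)^{3}\right) = 17^{2} + \left(-6 + 3 \left(-216\right)\right) = 289 - 654 = -365$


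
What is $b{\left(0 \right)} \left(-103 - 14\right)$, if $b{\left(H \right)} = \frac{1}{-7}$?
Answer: $\frac{117}{7} \approx 16.714$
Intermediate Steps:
$b{\left(H \right)} = - \frac{1}{7}$
$b{\left(0 \right)} \left(-103 - 14\right) = - \frac{-103 - 14}{7} = \left(- \frac{1}{7}\right) \left(-117\right) = \frac{117}{7}$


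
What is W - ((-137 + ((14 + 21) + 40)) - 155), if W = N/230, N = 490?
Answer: 5040/23 ≈ 219.13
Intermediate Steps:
W = 49/23 (W = 490/230 = 490*(1/230) = 49/23 ≈ 2.1304)
W - ((-137 + ((14 + 21) + 40)) - 155) = 49/23 - ((-137 + ((14 + 21) + 40)) - 155) = 49/23 - ((-137 + (35 + 40)) - 155) = 49/23 - ((-137 + 75) - 155) = 49/23 - (-62 - 155) = 49/23 - 1*(-217) = 49/23 + 217 = 5040/23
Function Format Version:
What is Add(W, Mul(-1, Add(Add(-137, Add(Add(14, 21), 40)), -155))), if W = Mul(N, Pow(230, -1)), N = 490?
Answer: Rational(5040, 23) ≈ 219.13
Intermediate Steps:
W = Rational(49, 23) (W = Mul(490, Pow(230, -1)) = Mul(490, Rational(1, 230)) = Rational(49, 23) ≈ 2.1304)
Add(W, Mul(-1, Add(Add(-137, Add(Add(14, 21), 40)), -155))) = Add(Rational(49, 23), Mul(-1, Add(Add(-137, Add(Add(14, 21), 40)), -155))) = Add(Rational(49, 23), Mul(-1, Add(Add(-137, Add(35, 40)), -155))) = Add(Rational(49, 23), Mul(-1, Add(Add(-137, 75), -155))) = Add(Rational(49, 23), Mul(-1, Add(-62, -155))) = Add(Rational(49, 23), Mul(-1, -217)) = Add(Rational(49, 23), 217) = Rational(5040, 23)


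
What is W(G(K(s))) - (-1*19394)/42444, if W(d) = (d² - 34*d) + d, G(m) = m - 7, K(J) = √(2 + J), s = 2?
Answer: 4041877/21222 ≈ 190.46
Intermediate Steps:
G(m) = -7 + m
W(d) = d² - 33*d
W(G(K(s))) - (-1*19394)/42444 = (-7 + √(2 + 2))*(-33 + (-7 + √(2 + 2))) - (-1*19394)/42444 = (-7 + √4)*(-33 + (-7 + √4)) - (-19394)/42444 = (-7 + 2)*(-33 + (-7 + 2)) - 1*(-9697/21222) = -5*(-33 - 5) + 9697/21222 = -5*(-38) + 9697/21222 = 190 + 9697/21222 = 4041877/21222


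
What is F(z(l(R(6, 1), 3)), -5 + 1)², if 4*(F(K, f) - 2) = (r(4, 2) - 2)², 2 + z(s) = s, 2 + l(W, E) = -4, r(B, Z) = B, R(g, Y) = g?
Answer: 9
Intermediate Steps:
l(W, E) = -6 (l(W, E) = -2 - 4 = -6)
z(s) = -2 + s
F(K, f) = 3 (F(K, f) = 2 + (4 - 2)²/4 = 2 + (¼)*2² = 2 + (¼)*4 = 2 + 1 = 3)
F(z(l(R(6, 1), 3)), -5 + 1)² = 3² = 9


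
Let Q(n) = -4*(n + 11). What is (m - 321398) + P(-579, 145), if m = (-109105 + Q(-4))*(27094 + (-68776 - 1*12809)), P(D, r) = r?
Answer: 5946445050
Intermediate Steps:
Q(n) = -44 - 4*n (Q(n) = -4*(11 + n) = -44 - 4*n)
m = 5946766303 (m = (-109105 + (-44 - 4*(-4)))*(27094 + (-68776 - 1*12809)) = (-109105 + (-44 + 16))*(27094 + (-68776 - 12809)) = (-109105 - 28)*(27094 - 81585) = -109133*(-54491) = 5946766303)
(m - 321398) + P(-579, 145) = (5946766303 - 321398) + 145 = 5946444905 + 145 = 5946445050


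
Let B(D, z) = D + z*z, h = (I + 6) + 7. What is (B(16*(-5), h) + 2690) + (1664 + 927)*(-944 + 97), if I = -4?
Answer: -2191886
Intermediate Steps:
h = 9 (h = (-4 + 6) + 7 = 2 + 7 = 9)
B(D, z) = D + z²
(B(16*(-5), h) + 2690) + (1664 + 927)*(-944 + 97) = ((16*(-5) + 9²) + 2690) + (1664 + 927)*(-944 + 97) = ((-80 + 81) + 2690) + 2591*(-847) = (1 + 2690) - 2194577 = 2691 - 2194577 = -2191886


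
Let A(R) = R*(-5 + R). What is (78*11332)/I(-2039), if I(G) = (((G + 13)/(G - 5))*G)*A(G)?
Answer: -441948/4211568773 ≈ -0.00010494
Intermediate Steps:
I(G) = G**2*(13 + G) (I(G) = (((G + 13)/(G - 5))*G)*(G*(-5 + G)) = (((13 + G)/(-5 + G))*G)*(G*(-5 + G)) = (G*(13 + G)/(-5 + G))*(G*(-5 + G)) = G**2*(13 + G))
(78*11332)/I(-2039) = (78*11332)/(((-2039)**2*(13 - 2039))) = 883896/((4157521*(-2026))) = 883896/(-8423137546) = 883896*(-1/8423137546) = -441948/4211568773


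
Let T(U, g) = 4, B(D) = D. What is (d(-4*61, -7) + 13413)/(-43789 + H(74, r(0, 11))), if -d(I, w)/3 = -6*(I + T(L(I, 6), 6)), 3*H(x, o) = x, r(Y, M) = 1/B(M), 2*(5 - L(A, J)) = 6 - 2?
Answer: -27279/131293 ≈ -0.20777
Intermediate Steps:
L(A, J) = 3 (L(A, J) = 5 - (6 - 2)/2 = 5 - 1/2*4 = 5 - 2 = 3)
r(Y, M) = 1/M
H(x, o) = x/3
d(I, w) = 72 + 18*I (d(I, w) = -(-18)*(I + 4) = -(-18)*(4 + I) = -3*(-24 - 6*I) = 72 + 18*I)
(d(-4*61, -7) + 13413)/(-43789 + H(74, r(0, 11))) = ((72 + 18*(-4*61)) + 13413)/(-43789 + (1/3)*74) = ((72 + 18*(-244)) + 13413)/(-43789 + 74/3) = ((72 - 4392) + 13413)/(-131293/3) = (-4320 + 13413)*(-3/131293) = 9093*(-3/131293) = -27279/131293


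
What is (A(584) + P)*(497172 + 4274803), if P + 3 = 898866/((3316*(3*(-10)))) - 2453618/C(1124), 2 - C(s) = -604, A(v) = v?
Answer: -16670506236142135/1004748 ≈ -1.6592e+10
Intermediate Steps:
C(s) = 606 (C(s) = 2 - 1*(-604) = 2 + 604 = 606)
P = -20400957173/5023740 (P = -3 + (898866/((3316*(3*(-10)))) - 2453618/606) = -3 + (898866/((3316*(-30))) - 2453618*1/606) = -3 + (898866/(-99480) - 1226809/303) = -3 + (898866*(-1/99480) - 1226809/303) = -3 + (-149811/16580 - 1226809/303) = -3 - 20385885953/5023740 = -20400957173/5023740 ≈ -4060.9)
(A(584) + P)*(497172 + 4274803) = (584 - 20400957173/5023740)*(497172 + 4274803) = -17467093013/5023740*4771975 = -16670506236142135/1004748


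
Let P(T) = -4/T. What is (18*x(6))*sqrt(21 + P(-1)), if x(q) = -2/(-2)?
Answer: 90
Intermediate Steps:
x(q) = 1 (x(q) = -2*(-1/2) = 1)
(18*x(6))*sqrt(21 + P(-1)) = (18*1)*sqrt(21 - 4/(-1)) = 18*sqrt(21 - 4*(-1)) = 18*sqrt(21 + 4) = 18*sqrt(25) = 18*5 = 90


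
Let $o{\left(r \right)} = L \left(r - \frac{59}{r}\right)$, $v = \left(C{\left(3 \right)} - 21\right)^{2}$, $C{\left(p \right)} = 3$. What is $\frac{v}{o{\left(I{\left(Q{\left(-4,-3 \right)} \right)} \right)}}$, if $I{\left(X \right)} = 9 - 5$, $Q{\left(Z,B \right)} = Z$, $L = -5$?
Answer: $\frac{1296}{215} \approx 6.0279$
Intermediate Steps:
$v = 324$ ($v = \left(3 - 21\right)^{2} = \left(-18\right)^{2} = 324$)
$I{\left(X \right)} = 4$
$o{\left(r \right)} = - 5 r + \frac{295}{r}$ ($o{\left(r \right)} = - 5 \left(r - \frac{59}{r}\right) = - 5 r + \frac{295}{r}$)
$\frac{v}{o{\left(I{\left(Q{\left(-4,-3 \right)} \right)} \right)}} = \frac{324}{\left(-5\right) 4 + \frac{295}{4}} = \frac{324}{-20 + 295 \cdot \frac{1}{4}} = \frac{324}{-20 + \frac{295}{4}} = \frac{324}{\frac{215}{4}} = 324 \cdot \frac{4}{215} = \frac{1296}{215}$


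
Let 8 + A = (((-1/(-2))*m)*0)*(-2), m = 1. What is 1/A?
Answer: -⅛ ≈ -0.12500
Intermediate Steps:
A = -8 (A = -8 + ((-1/(-2)*1)*0)*(-2) = -8 + ((-1*(-½)*1)*0)*(-2) = -8 + (((½)*1)*0)*(-2) = -8 + ((½)*0)*(-2) = -8 + 0*(-2) = -8 + 0 = -8)
1/A = 1/(-8) = -⅛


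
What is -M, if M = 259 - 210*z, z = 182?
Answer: 37961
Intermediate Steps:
M = -37961 (M = 259 - 210*182 = 259 - 38220 = -37961)
-M = -1*(-37961) = 37961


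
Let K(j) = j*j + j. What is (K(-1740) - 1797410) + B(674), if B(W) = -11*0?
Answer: 1228450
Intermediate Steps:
K(j) = j + j**2 (K(j) = j**2 + j = j + j**2)
B(W) = 0
(K(-1740) - 1797410) + B(674) = (-1740*(1 - 1740) - 1797410) + 0 = (-1740*(-1739) - 1797410) + 0 = (3025860 - 1797410) + 0 = 1228450 + 0 = 1228450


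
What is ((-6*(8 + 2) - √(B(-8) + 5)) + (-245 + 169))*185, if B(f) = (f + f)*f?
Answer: -25160 - 185*√133 ≈ -27294.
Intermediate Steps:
B(f) = 2*f² (B(f) = (2*f)*f = 2*f²)
((-6*(8 + 2) - √(B(-8) + 5)) + (-245 + 169))*185 = ((-6*(8 + 2) - √(2*(-8)² + 5)) + (-245 + 169))*185 = ((-6*10 - √(2*64 + 5)) - 76)*185 = ((-60 - √(128 + 5)) - 76)*185 = ((-60 - √133) - 76)*185 = (-136 - √133)*185 = -25160 - 185*√133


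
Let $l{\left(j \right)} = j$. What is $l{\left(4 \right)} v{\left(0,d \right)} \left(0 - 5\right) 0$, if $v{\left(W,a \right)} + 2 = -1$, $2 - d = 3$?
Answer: $0$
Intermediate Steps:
$d = -1$ ($d = 2 - 3 = -1$)
$v{\left(W,a \right)} = -3$ ($v{\left(W,a \right)} = -2 - 1 = -3$)
$l{\left(4 \right)} v{\left(0,d \right)} \left(0 - 5\right) 0 = 4 \left(-3\right) \left(0 - 5\right) 0 = - 12 \left(\left(-5\right) 0\right) = \left(-12\right) 0 = 0$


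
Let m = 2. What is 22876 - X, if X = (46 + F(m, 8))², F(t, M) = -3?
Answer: 21027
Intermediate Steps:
X = 1849 (X = (46 - 3)² = 43² = 1849)
22876 - X = 22876 - 1*1849 = 22876 - 1849 = 21027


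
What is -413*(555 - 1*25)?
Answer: -218890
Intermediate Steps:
-413*(555 - 1*25) = -413*(555 - 25) = -413*530 = -218890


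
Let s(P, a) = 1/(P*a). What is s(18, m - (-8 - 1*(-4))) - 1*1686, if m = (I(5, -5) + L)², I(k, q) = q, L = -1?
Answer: -1213919/720 ≈ -1686.0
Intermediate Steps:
m = 36 (m = (-5 - 1)² = (-6)² = 36)
s(P, a) = 1/(P*a)
s(18, m - (-8 - 1*(-4))) - 1*1686 = 1/(18*(36 - (-8 - 1*(-4)))) - 1*1686 = 1/(18*(36 - (-8 + 4))) - 1686 = 1/(18*(36 - 1*(-4))) - 1686 = 1/(18*(36 + 4)) - 1686 = (1/18)/40 - 1686 = (1/18)*(1/40) - 1686 = 1/720 - 1686 = -1213919/720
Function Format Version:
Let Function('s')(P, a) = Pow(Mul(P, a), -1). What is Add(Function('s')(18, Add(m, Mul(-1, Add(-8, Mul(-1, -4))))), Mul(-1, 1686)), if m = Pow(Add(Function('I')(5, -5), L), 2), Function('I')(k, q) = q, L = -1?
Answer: Rational(-1213919, 720) ≈ -1686.0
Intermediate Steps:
m = 36 (m = Pow(Add(-5, -1), 2) = Pow(-6, 2) = 36)
Function('s')(P, a) = Mul(Pow(P, -1), Pow(a, -1))
Add(Function('s')(18, Add(m, Mul(-1, Add(-8, Mul(-1, -4))))), Mul(-1, 1686)) = Add(Mul(Pow(18, -1), Pow(Add(36, Mul(-1, Add(-8, Mul(-1, -4)))), -1)), Mul(-1, 1686)) = Add(Mul(Rational(1, 18), Pow(Add(36, Mul(-1, Add(-8, 4))), -1)), -1686) = Add(Mul(Rational(1, 18), Pow(Add(36, Mul(-1, -4)), -1)), -1686) = Add(Mul(Rational(1, 18), Pow(Add(36, 4), -1)), -1686) = Add(Mul(Rational(1, 18), Pow(40, -1)), -1686) = Add(Mul(Rational(1, 18), Rational(1, 40)), -1686) = Add(Rational(1, 720), -1686) = Rational(-1213919, 720)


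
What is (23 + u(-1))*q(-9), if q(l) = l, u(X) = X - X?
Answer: -207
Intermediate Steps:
u(X) = 0
(23 + u(-1))*q(-9) = (23 + 0)*(-9) = 23*(-9) = -207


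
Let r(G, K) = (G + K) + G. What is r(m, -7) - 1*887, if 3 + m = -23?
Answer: -946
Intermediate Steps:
m = -26 (m = -3 - 23 = -26)
r(G, K) = K + 2*G
r(m, -7) - 1*887 = (-7 + 2*(-26)) - 1*887 = (-7 - 52) - 887 = -59 - 887 = -946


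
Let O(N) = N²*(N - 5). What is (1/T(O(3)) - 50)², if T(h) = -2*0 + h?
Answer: 811801/324 ≈ 2505.6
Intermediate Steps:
O(N) = N²*(-5 + N)
T(h) = h (T(h) = 0 + h = h)
(1/T(O(3)) - 50)² = (1/(3²*(-5 + 3)) - 50)² = (1/(9*(-2)) - 50)² = (1/(-18) - 50)² = (-1/18 - 50)² = (-901/18)² = 811801/324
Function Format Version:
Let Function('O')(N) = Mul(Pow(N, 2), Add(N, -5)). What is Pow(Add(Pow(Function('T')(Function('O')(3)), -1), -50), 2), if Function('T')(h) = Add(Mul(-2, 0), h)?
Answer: Rational(811801, 324) ≈ 2505.6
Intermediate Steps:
Function('O')(N) = Mul(Pow(N, 2), Add(-5, N))
Function('T')(h) = h (Function('T')(h) = Add(0, h) = h)
Pow(Add(Pow(Function('T')(Function('O')(3)), -1), -50), 2) = Pow(Add(Pow(Mul(Pow(3, 2), Add(-5, 3)), -1), -50), 2) = Pow(Add(Pow(Mul(9, -2), -1), -50), 2) = Pow(Add(Pow(-18, -1), -50), 2) = Pow(Add(Rational(-1, 18), -50), 2) = Pow(Rational(-901, 18), 2) = Rational(811801, 324)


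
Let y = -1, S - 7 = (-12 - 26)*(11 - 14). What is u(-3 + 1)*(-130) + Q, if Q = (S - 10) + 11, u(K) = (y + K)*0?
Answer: 122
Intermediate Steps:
S = 121 (S = 7 + (-12 - 26)*(11 - 14) = 7 - 38*(-3) = 7 + 114 = 121)
u(K) = 0 (u(K) = (-1 + K)*0 = 0)
Q = 122 (Q = (121 - 10) + 11 = 111 + 11 = 122)
u(-3 + 1)*(-130) + Q = 0*(-130) + 122 = 0 + 122 = 122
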